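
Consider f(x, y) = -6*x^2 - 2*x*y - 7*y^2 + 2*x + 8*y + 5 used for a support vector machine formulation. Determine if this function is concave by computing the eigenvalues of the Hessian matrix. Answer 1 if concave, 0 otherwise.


The Hessian of f(x,y) = -6*x^2 - 2*x*y - 7*y^2 + 2*x + 8*y + 5 is:
H = [[-12, -2], [-2, -14]]
Trace = -12 - 14 = -26
Determinant = -12*-14 - (-2)^2 = 164
Discriminant = (-26)^2 - 4*164 = 20.0
Eigenvalues: lambda_1 = -15.2361, lambda_2 = -10.7639
The function is concave.

1


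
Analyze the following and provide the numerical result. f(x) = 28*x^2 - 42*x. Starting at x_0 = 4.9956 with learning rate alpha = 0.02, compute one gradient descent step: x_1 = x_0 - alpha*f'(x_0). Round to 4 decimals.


We compute the gradient at x_0 and apply the update.
f'(x) = 56*x - 42
f'(4.9956) = 56*4.9956 - 42 = 237.7536
x_1 = 4.9956 - 0.02*237.7536 = 0.2405


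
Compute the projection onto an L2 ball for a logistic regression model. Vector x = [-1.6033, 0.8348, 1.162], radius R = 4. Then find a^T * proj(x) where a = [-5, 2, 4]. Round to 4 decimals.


Step 1: Compute ||x|| (intermediates to 6 decimals).
||x|| = sqrt((-1.6033)^2 + 0.8348^2 + 1.162^2) = 2.148885
Step 2: Project.
Since ||x|| <= R, proj = x (no scaling needed).
proj(x) = [-1.6033, 0.8348, 1.162]
Step 3: Dot product.
a^T * proj(x) = -5*(-1.6033) + 2*0.8348 + 4*1.162 = 14.3341


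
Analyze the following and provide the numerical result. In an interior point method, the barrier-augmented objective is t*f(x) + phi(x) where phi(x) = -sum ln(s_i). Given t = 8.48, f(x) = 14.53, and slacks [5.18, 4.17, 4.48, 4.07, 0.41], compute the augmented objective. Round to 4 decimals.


Step 1: Compute log-barrier.
ln values: [1.6448, 1.4279, 1.4996, 1.4036, -0.8916]
phi = -(1.6448 + 1.4279 + 1.4996 + 1.4036 - 0.8916) = -5.0844
Step 2: Compute augmented objective.
t*f(x) = 8.48*14.53 = 123.2144
Total = 123.2144 - 5.0844 = 118.13


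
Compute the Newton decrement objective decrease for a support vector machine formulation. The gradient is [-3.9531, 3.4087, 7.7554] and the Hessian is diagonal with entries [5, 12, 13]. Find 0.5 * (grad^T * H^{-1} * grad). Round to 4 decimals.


Step 1: H is diagonal, so H^(-1) * g = [-0.7906, 0.2841, 0.5966].
Step 2: g^T H^(-1) g = sum_i g_i^2 / H_ii
  = (-3.9531)^2/5 + (3.4087)^2/12 + (7.7554)^2/13
  = 3.1254 + 0.9683 + 4.6266 = 8.7203
Step 3: Objective decrease = 0.5 * g^T H^(-1) g = 4.3602


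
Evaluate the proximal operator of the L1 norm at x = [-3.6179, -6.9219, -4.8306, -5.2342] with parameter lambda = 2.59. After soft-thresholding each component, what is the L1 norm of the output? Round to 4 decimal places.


Soft-thresholding with lambda = 2.59:
prox(-3.6179) = sign(-3.6179)*max(|-3.6179| - 2.59, 0) = -1.0279
prox(-6.9219) = sign(-6.9219)*max(|-6.9219| - 2.59, 0) = -4.3319
prox(-4.8306) = sign(-4.8306)*max(|-4.8306| - 2.59, 0) = -2.2406
prox(-5.2342) = sign(-5.2342)*max(|-5.2342| - 2.59, 0) = -2.6442
prox(x) = [-1.0279, -4.3319, -2.2406, -2.6442]
||prox(x)||_1 = 1.0279 + 4.3319 + 2.2406 + 2.6442 = 10.2446


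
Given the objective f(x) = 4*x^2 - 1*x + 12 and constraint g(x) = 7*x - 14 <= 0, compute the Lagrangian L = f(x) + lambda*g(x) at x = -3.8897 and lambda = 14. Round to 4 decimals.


Step 1: Evaluate f(x).
f(-3.8897) = 4*(-3.8897)^2 - 1*(-3.8897) + 12 = 76.4088
Step 2: Evaluate g(x).
g(-3.8897) = 7*-3.8897 - 14 = -41.2279
Step 3: Compute Lagrangian.
L = 76.4088 + 14*-41.2279 = -500.7818


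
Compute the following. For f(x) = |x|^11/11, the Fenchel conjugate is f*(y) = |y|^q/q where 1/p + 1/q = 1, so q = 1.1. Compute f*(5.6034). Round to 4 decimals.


The conjugate exponent q satisfies 1/p + 1/q = 1.
p = 11, so q = 11/(11 - 1) = 1.1
|y|^q = 5.6034^1.1 = 6.6573
f*(5.6034) = 6.6573 / 1.1 = 6.0521


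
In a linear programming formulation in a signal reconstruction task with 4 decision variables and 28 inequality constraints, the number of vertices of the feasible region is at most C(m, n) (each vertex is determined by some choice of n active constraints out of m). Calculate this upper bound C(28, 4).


Each vertex corresponds to some choice of n active constraints out of m, so the number of vertices is at most C(m, n) = m! / (n!(m-n)!).
m = 28, n = 4
Numerator: 28 * 27 * 26 * 25
Denominator: 4! = 24
C(28, 4) = 20475


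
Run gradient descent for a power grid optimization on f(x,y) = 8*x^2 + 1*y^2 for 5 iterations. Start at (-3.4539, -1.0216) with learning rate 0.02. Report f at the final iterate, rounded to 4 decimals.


Gradient descent on f(x,y) = 8*x^2 + 1*y^2.
Starting point: (-3.4539, -1.0216), alpha = 0.02
Step 1: grad_x = 2*8*-3.4539 = -55.2624, grad_y = 2*1*-1.0216 = -2.0432
  x_1 = -3.4539 - 0.02*-55.2624 = -2.3487
  y_1 = -1.0216 - 0.02*-2.0432 = -0.9807
Step 2: grad_x = 2*8*-2.3487 = -37.5784, grad_y = 2*1*-0.9807 = -1.9615
  x_2 = -2.3487 - 0.02*-37.5784 = -1.5971
  y_2 = -0.9807 - 0.02*-1.9615 = -0.9415
Step 3: grad_x = 2*8*-1.5971 = -25.5533, grad_y = 2*1*-0.9415 = -1.883
  x_3 = -1.5971 - 0.02*-25.5533 = -1.086
  y_3 = -0.9415 - 0.02*-1.883 = -0.9038
Step 4: grad_x = 2*8*-1.086 = -17.3763, grad_y = 2*1*-0.9038 = -1.8077
  x_4 = -1.086 - 0.02*-17.3763 = -0.7385
  y_4 = -0.9038 - 0.02*-1.8077 = -0.8677
Step 5: grad_x = 2*8*-0.7385 = -11.8159, grad_y = 2*1*-0.8677 = -1.7354
  x_5 = -0.7385 - 0.02*-11.8159 = -0.5022
  y_5 = -0.8677 - 0.02*-1.7354 = -0.833
f(-0.5022, -0.833) = 8*(-0.5022)^2 + 1*(-0.833)^2 = 2.7113


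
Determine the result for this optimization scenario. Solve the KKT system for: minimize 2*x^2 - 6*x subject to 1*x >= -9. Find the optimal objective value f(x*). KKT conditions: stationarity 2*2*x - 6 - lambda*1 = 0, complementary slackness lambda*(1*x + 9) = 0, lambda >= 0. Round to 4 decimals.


Step 1: Try lambda = 0 (constraint inactive).
Stationarity: 2*2*x - 6 = 0
x* = 6/(2*2) = 1.5
Check constraint: 1*1.5 = 1.5 >= -9 -- satisfied.
Step 2: Compute optimal value.
f(x*) = 2*1.5^2 - 6*1.5 = -4.5


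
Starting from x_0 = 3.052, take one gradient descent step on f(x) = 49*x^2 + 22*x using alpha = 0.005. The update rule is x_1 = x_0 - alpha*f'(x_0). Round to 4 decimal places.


We compute the gradient at x_0 and apply the update.
f'(x) = 98*x + 22
f'(3.052) = 98*3.052 + 22 = 321.096
x_1 = 3.052 - 0.005*321.096 = 1.4465


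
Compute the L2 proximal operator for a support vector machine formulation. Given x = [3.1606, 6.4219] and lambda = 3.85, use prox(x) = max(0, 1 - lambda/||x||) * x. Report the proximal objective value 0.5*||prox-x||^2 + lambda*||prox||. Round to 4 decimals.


Step 1: Compute ||x||.
||x|| = 7.1575
Step 2: Compute scaling factor.
scale = max(0, 1 - 3.85/7.1575) = 0.4621
Step 3: prox(x) = [1.4605, 2.9676]
||prox(x)|| = 3.3075
Step 4: Proximal objective.
0.5*||prox-x||^2 = 7.4113
lambda*||prox|| = 12.7339
Total = 20.1452


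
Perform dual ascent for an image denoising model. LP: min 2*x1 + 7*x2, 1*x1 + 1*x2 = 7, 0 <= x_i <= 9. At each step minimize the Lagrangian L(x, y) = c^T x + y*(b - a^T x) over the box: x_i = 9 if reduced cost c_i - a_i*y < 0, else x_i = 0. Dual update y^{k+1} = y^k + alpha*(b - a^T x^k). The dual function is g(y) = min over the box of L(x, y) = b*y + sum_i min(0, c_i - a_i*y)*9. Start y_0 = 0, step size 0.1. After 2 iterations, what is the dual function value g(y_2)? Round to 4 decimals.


Dual ascent for LP: min 2*x1 + 7*x2, 1*x1 + 1*x2 = 7, 0 <= x_i <= 9
Step 1: y^k = 0.0, reduced costs: (2.0, 7.0)
  x^k = (0.0, 0.0), subgradient = b - a^T x = 7.0
  y^{k+1} = 0.0 + 0.1*7.0 = 0.7
Step 2: y^k = 0.7, reduced costs: (1.3, 6.3)
  x^k = (0.0, 0.0), subgradient = b - a^T x = 7.0
  y^{k+1} = 0.7 + 0.1*7.0 = 1.4
Dual objective at y_2 = 1.4: reduced costs (0.6, 5.6), box minimizer x = (0.0, 0.0)
g(y_2) = b*y + (c1 - a1*y)*x1 + (c2 - a2*y)*x2 = 7*1.4 + 0.6*0.0 + 5.6*0.0 = 9.8 + 0.0 + 0.0 = 9.8


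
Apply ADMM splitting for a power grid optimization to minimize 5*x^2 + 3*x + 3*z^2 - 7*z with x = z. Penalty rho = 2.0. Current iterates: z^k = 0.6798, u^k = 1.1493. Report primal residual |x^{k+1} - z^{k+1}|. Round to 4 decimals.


ADMM iteration with rho = 2.0, z^k = 0.6798, u^k = 1.1493
Step 1: x-update.
Minimize 5*x^2 + 3*x + (2.0/2)*(x - 0.6798 + 1.1493)^2
FOC: (2*5 + 2.0)*x = -3 + 2.0*(0.6798 - 1.1493)
x^{k+1} = -0.3283
Step 2: z-update.
Minimize 3*z^2 - 7*z + (2.0/2)*(-0.3283 - z + 1.1493)^2
FOC: (2*3 + 2.0)*z = 7 + 2.0*(-0.3283 + 1.1493)
z^{k+1} = 1.0803
Step 3: u-update.
u^{k+1} = 1.1493 - 0.3283 - 1.0803 = -0.2592
Step 4: Primal residual = |-0.3283 - 1.0803| = 1.4085


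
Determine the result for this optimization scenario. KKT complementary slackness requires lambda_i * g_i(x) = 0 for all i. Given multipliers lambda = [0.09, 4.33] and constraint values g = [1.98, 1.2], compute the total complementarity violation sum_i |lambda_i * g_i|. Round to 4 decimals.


KKT complementary slackness check:
lambda_1 * g_1 = 0.09 * 1.98 = 0.1782
lambda_2 * g_2 = 4.33 * 1.2 = 5.196
Total violation = 0.1782 + 5.196 = 5.3742


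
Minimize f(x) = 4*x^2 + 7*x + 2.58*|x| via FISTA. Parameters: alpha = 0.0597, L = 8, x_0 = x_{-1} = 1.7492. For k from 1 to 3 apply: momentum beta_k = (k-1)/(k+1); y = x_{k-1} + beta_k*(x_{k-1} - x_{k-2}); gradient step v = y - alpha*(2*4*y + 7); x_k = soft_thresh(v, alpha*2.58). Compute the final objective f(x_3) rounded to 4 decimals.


FISTA on f(x) = 4*x^2 + 7*x + 2.58*|x|
L = 8, alpha = 0.0597
Iteration 1: beta = 0.0, y = 1.7492 + 0.0*(1.7492 - 1.7492) = 1.7492
  grad(y) = 20.9936, v = y - alpha*grad = 0.4959
  prox(v) = soft_thresh(0.4959, 0.154) = 0.3419
Iteration 2: beta = 0.3333, y = 0.3419 + 0.3333*(0.3419 - 1.7492) = -0.1273
  grad(y) = 5.9819, v = y - alpha*grad = -0.4844
  prox(v) = soft_thresh(-0.4844, 0.154) = -0.3304
Iteration 3: beta = 0.5, y = -0.3304 + 0.5*(-0.3304 - 0.3419) = -0.6665
  grad(y) = 1.6683, v = y - alpha*grad = -0.7661
  prox(v) = soft_thresh(-0.7661, 0.154) = -0.612
f(x_3) = 4*(-0.612)^2 + 7*(-0.612) + 2.58*|-0.612| = -1.2068


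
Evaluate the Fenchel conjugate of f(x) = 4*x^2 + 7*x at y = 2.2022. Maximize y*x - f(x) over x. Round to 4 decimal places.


f*(y) = sup_x {y*x - a*x^2 - b*x} = sup_x {(y-b)*x - a*x^2}
FOC: (y - b) - 2a*x = 0 => x* = (y - b)/(2a)
x* = (2.2022 - 7)/(2*4) = -0.5997
f*(2.2022) = (y-b)^2/(4a) = (2.2022 - 7)^2/(4*4)
= 23.0189/16 = 1.4387


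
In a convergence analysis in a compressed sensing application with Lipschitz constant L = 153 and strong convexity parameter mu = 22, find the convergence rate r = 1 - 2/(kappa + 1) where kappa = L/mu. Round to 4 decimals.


Step 1: Compute the condition number.
kappa = L/mu = 153/22 = 6.9545
Step 2: Compute the convergence rate.
r = 1 - 2/(kappa + 1) = 1 - 2*mu/(L + mu) = (L - mu)/(L + mu) = 131/175 = 0.7486


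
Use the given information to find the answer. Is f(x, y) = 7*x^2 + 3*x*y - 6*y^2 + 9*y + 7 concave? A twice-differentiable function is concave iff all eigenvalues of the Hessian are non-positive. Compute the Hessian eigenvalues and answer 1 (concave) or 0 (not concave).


The Hessian of f(x,y) = 7*x^2 + 3*x*y - 6*y^2 + 9*y + 7 is:
H = [[14, 3], [3, -12]]
Trace = 14 - 12 = 2
Determinant = 14*-12 - (3)^2 = -177
Discriminant = (2)^2 - 4*-177 = 712.0
Eigenvalues: lambda_1 = -12.3417, lambda_2 = 14.3417
The function is not concave.

0


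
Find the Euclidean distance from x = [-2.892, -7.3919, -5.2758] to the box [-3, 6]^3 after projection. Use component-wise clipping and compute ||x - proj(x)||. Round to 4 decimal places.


Project each component onto [-3, 6].
clip(-2.892) = -2.892, clip(-7.3919) = -3.0, clip(-5.2758) = -3.0
Projection = [-2.892, -3.0, -3.0]
Squared diffs: [0.0, 19.2888, 5.1793]
Distance = sqrt(24.4681) = 4.9465


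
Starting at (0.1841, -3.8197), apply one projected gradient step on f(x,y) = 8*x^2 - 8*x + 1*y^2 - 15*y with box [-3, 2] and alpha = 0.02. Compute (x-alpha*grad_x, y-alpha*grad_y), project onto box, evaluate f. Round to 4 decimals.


Step 1: Compute gradient at (0.1841, -3.8197).
grad_x = 2*8*0.1841 - 8 = -5.0544
grad_y = 2*1*-3.8197 - 15 = -22.6394
Step 2: Gradient step.
x_raw = 0.1841 - 0.02*-5.0544 = 0.2852
y_raw = -3.8197 - 0.02*-22.6394 = -3.3669
Step 3: Project onto [-3, 2].
x_proj = clip(0.2852) = 0.2852
y_proj = clip(-3.3669) = -3.0
Step 4: Evaluate f.
f(0.2852, -3.0) = 52.3692


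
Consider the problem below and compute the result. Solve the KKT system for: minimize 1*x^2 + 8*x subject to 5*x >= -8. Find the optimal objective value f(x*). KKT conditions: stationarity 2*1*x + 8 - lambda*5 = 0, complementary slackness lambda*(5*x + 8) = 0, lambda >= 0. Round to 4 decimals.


Step 1: Try lambda = 0 (constraint inactive).
x_unc = -8/(2*1) = -4.0
Check: 5*-4.0 = -20.0 < -8 -- violated!
Step 2: Constraint must be active: 5*x = -8
x* = -8/5 = -1.6
lambda = (2*1*(-1.6) + 8)/5 = 0.96
Step 3: Compute optimal value.
f(x*) = 1*(-1.6)^2 + 8*(-1.6) = -10.24


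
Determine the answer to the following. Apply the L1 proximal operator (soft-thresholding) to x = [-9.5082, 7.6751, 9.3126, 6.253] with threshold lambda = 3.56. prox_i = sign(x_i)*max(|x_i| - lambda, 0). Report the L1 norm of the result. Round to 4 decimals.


Soft-thresholding with lambda = 3.56:
prox(-9.5082) = sign(-9.5082)*max(|-9.5082| - 3.56, 0) = -5.9482
prox(7.6751) = sign(7.6751)*max(|7.6751| - 3.56, 0) = 4.1151
prox(9.3126) = sign(9.3126)*max(|9.3126| - 3.56, 0) = 5.7526
prox(6.253) = sign(6.253)*max(|6.253| - 3.56, 0) = 2.693
prox(x) = [-5.9482, 4.1151, 5.7526, 2.693]
||prox(x)||_1 = 5.9482 + 4.1151 + 5.7526 + 2.693 = 18.5089


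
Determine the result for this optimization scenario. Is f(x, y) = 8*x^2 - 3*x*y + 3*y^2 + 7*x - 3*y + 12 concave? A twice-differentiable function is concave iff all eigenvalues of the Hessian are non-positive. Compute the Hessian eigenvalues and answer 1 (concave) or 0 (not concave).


The Hessian of f(x,y) = 8*x^2 - 3*x*y + 3*y^2 + 7*x - 3*y + 12 is:
H = [[16, -3], [-3, 6]]
Trace = 16 + 6 = 22
Determinant = 16*6 - (-3)^2 = 87
Discriminant = (22)^2 - 4*87 = 136.0
Eigenvalues: lambda_1 = 5.169, lambda_2 = 16.831
The function is not concave.

0


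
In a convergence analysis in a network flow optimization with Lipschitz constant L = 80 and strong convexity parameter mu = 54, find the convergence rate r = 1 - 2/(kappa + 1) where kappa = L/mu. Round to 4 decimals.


Step 1: Compute the condition number.
kappa = L/mu = 80/54 = 1.4815
Step 2: Compute the convergence rate.
r = 1 - 2/(kappa + 1) = 1 - 2*mu/(L + mu) = (L - mu)/(L + mu) = 26/134 = 0.194


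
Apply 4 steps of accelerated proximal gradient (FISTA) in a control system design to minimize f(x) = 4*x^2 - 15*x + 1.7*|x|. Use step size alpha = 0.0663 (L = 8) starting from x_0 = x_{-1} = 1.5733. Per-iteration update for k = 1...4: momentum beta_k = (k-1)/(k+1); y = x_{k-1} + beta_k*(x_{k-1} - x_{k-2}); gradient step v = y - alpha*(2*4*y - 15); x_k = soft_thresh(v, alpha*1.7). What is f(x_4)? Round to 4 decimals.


FISTA on f(x) = 4*x^2 - 15*x + 1.7*|x|
L = 8, alpha = 0.0663
Iteration 1: beta = 0.0, y = 1.5733 + 0.0*(1.5733 - 1.5733) = 1.5733
  grad(y) = -2.4136, v = y - alpha*grad = 1.7333
  prox(v) = soft_thresh(1.7333, 0.1127) = 1.6206
Iteration 2: beta = 0.3333, y = 1.6206 + 0.3333*(1.6206 - 1.5733) = 1.6364
  grad(y) = -1.9089, v = y - alpha*grad = 1.7629
  prox(v) = soft_thresh(1.7629, 0.1127) = 1.6502
Iteration 3: beta = 0.5, y = 1.6502 + 0.5*(1.6502 - 1.6206) = 1.665
  grad(y) = -1.6796, v = y - alpha*grad = 1.7764
  prox(v) = soft_thresh(1.7764, 0.1127) = 1.6637
Iteration 4: beta = 0.6, y = 1.6637 + 0.6*(1.6637 - 1.6502) = 1.6718
  grad(y) = -1.6258, v = y - alpha*grad = 1.7796
  prox(v) = soft_thresh(1.7796, 0.1127) = 1.6669
f(x_4) = 4*1.6669^2 - 15*1.6669 + 1.7*|1.6669| = -11.0555


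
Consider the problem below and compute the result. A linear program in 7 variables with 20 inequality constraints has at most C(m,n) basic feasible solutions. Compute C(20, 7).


Each vertex corresponds to some choice of n active constraints out of m, so the number of vertices is at most C(m, n) = m! / (n!(m-n)!).
m = 20, n = 7
Numerator: 20 * 19 * 18 * 17 * 16 * 15 * 14
Denominator: 7! = 5040
C(20, 7) = 77520


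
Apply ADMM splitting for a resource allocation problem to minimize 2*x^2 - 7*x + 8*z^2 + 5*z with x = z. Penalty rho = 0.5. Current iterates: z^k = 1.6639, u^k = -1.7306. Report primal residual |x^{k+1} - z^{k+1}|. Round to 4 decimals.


ADMM iteration with rho = 0.5, z^k = 1.6639, u^k = -1.7306
Step 1: x-update.
Minimize 2*x^2 - 7*x + (0.5/2)*(x - 1.6639 - 1.7306)^2
FOC: (2*2 + 0.5)*x = 7 + 0.5*(1.6639 + 1.7306)
x^{k+1} = 1.9327
Step 2: z-update.
Minimize 8*z^2 + 5*z + (0.5/2)*(1.9327 - z - 1.7306)^2
FOC: (2*8 + 0.5)*z = -5 + 0.5*(1.9327 - 1.7306)
z^{k+1} = -0.2969
Step 3: u-update.
u^{k+1} = -1.7306 + 1.9327 + 0.2969 = 0.499
Step 4: Primal residual = |1.9327 + 0.2969| = 2.2296


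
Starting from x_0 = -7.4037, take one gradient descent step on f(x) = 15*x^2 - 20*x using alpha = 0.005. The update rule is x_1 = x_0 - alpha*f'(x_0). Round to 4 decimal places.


We compute the gradient at x_0 and apply the update.
f'(x) = 30*x - 20
f'(-7.4037) = 30*-7.4037 - 20 = -242.111
x_1 = -7.4037 - 0.005*-242.111 = -6.1931


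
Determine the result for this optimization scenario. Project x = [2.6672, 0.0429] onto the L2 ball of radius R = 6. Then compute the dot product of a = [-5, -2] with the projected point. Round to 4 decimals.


Step 1: Compute ||x|| (intermediates to 6 decimals).
||x|| = sqrt(2.6672^2 + 0.0429^2) = 2.667545
Step 2: Project.
Since ||x|| <= R, proj = x (no scaling needed).
proj(x) = [2.6672, 0.0429]
Step 3: Dot product.
a^T * proj(x) = -5*2.6672 - 2*0.0429 = -13.4218


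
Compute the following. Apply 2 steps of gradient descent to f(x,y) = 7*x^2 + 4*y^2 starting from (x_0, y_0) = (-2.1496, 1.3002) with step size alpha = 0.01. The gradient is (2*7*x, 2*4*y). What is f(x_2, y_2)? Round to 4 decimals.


Gradient descent on f(x,y) = 7*x^2 + 4*y^2.
Starting point: (-2.1496, 1.3002), alpha = 0.01
Step 1: grad_x = 2*7*-2.1496 = -30.0944, grad_y = 2*4*1.3002 = 10.4016
  x_1 = -2.1496 - 0.01*-30.0944 = -1.8487
  y_1 = 1.3002 - 0.01*10.4016 = 1.1962
Step 2: grad_x = 2*7*-1.8487 = -25.8812, grad_y = 2*4*1.1962 = 9.5695
  x_2 = -1.8487 - 0.01*-25.8812 = -1.5898
  y_2 = 1.1962 - 0.01*9.5695 = 1.1005
f(-1.5898, 1.1005) = 7*(-1.5898)^2 + 4*1.1005^2 = 22.5375


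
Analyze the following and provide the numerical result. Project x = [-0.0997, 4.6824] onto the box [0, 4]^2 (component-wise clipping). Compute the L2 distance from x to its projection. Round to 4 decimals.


Project each component onto [0, 4].
clip(-0.0997) = 0.0, clip(4.6824) = 4.0
Projection = [0.0, 4.0]
Squared diffs: [0.0099, 0.4657]
Distance = sqrt(0.4756) = 0.6896


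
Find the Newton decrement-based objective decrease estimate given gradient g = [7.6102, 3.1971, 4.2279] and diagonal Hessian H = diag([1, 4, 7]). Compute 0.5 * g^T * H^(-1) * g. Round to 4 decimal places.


Step 1: H is diagonal, so H^(-1) * g = [7.6102, 0.7993, 0.604].
Step 2: g^T H^(-1) g = sum_i g_i^2 / H_ii
  = (7.6102)^2/1 + (3.1971)^2/4 + (4.2279)^2/7
  = 57.9151 + 2.5554 + 2.5536 = 63.0241
Step 3: Objective decrease = 0.5 * g^T H^(-1) g = 31.512


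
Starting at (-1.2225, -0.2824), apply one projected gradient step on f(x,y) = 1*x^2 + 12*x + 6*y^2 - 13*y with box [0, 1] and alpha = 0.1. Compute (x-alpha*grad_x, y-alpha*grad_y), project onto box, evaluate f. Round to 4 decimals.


Step 1: Compute gradient at (-1.2225, -0.2824).
grad_x = 2*1*-1.2225 + 12 = 9.555
grad_y = 2*6*-0.2824 - 13 = -16.3888
Step 2: Gradient step.
x_raw = -1.2225 - 0.1*9.555 = -2.178
y_raw = -0.2824 - 0.1*-16.3888 = 1.3565
Step 3: Project onto [0, 1].
x_proj = clip(-2.178) = 0.0
y_proj = clip(1.3565) = 1.0
Step 4: Evaluate f.
f(0.0, 1.0) = -7.0


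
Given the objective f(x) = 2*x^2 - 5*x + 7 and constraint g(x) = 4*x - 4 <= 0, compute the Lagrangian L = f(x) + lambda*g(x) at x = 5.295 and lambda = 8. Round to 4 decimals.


Step 1: Evaluate f(x).
f(5.295) = 2*5.295^2 - 5*5.295 + 7 = 36.5991
Step 2: Evaluate g(x).
g(5.295) = 4*5.295 - 4 = 17.18
Step 3: Compute Lagrangian.
L = 36.5991 + 8*17.18 = 174.0391


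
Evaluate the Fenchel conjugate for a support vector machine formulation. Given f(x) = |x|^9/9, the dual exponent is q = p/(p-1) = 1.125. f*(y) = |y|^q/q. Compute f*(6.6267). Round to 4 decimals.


The conjugate exponent q satisfies 1/p + 1/q = 1.
p = 9, so q = 9/(9 - 1) = 1.125
|y|^q = 6.6267^1.125 = 8.3938
f*(6.6267) = 8.3938 / 1.125 = 7.4612


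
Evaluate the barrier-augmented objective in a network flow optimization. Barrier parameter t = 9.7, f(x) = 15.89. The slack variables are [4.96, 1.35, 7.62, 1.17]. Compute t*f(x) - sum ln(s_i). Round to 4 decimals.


Step 1: Compute log-barrier.
ln values: [1.6014, 0.3001, 2.0308, 0.157]
phi = -(1.6014 + 0.3001 + 2.0308 + 0.157) = -4.0893
Step 2: Compute augmented objective.
t*f(x) = 9.7*15.89 = 154.133
Total = 154.133 - 4.0893 = 150.0437


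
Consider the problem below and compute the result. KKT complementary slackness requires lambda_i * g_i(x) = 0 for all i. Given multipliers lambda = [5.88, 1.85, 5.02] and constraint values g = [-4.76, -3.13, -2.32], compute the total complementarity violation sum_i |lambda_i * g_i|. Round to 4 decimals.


KKT complementary slackness check:
lambda_1 * g_1 = 5.88 * -4.76 = -27.9888
lambda_2 * g_2 = 1.85 * -3.13 = -5.7905
lambda_3 * g_3 = 5.02 * -2.32 = -11.6464
Total violation = 27.9888 + 5.7905 + 11.6464 = 45.4257


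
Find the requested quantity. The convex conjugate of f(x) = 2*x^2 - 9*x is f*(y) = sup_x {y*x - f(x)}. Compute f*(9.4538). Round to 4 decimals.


f*(y) = sup_x {y*x - a*x^2 - b*x} = sup_x {(y-b)*x - a*x^2}
FOC: (y - b) - 2a*x = 0 => x* = (y - b)/(2a)
x* = (9.4538 + 9)/(2*2) = 4.6135
f*(9.4538) = (y-b)^2/(4a) = (9.4538 + 9)^2/(4*2)
= 340.5427/8 = 42.5678


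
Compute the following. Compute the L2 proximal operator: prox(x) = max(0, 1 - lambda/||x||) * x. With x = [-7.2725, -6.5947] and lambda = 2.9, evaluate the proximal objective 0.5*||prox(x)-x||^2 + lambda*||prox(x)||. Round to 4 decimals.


Step 1: Compute ||x||.
||x|| = 9.8173
Step 2: Compute scaling factor.
scale = max(0, 1 - 2.9/9.8173) = 0.7046
Step 3: prox(x) = [-5.1242, -4.6466]
||prox(x)|| = 6.9173
Step 4: Proximal objective.
0.5*||prox-x||^2 = 4.205
lambda*||prox|| = 20.0602
Total = 24.2652


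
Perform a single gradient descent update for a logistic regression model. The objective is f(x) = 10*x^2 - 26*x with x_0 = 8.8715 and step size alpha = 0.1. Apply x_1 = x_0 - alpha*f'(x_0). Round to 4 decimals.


We compute the gradient at x_0 and apply the update.
f'(x) = 20*x - 26
f'(8.8715) = 20*8.8715 - 26 = 151.43
x_1 = 8.8715 - 0.1*151.43 = -6.2715


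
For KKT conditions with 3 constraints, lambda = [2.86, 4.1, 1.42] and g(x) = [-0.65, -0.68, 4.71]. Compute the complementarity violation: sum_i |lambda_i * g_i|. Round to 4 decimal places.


KKT complementary slackness check:
lambda_1 * g_1 = 2.86 * -0.65 = -1.859
lambda_2 * g_2 = 4.1 * -0.68 = -2.788
lambda_3 * g_3 = 1.42 * 4.71 = 6.6882
Total violation = 1.859 + 2.788 + 6.6882 = 11.3352


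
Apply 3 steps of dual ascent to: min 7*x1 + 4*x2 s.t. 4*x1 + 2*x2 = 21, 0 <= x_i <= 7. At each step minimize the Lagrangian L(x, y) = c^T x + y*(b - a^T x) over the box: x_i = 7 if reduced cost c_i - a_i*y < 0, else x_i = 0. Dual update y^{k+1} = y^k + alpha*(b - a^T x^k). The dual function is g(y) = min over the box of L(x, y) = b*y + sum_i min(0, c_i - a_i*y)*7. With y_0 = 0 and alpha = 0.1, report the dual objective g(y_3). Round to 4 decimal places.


Dual ascent for LP: min 7*x1 + 4*x2, 4*x1 + 2*x2 = 21, 0 <= x_i <= 7
Step 1: y^k = 0.0, reduced costs: (7.0, 4.0)
  x^k = (0.0, 0.0), subgradient = b - a^T x = 21.0
  y^{k+1} = 0.0 + 0.1*21.0 = 2.1
Step 2: y^k = 2.1, reduced costs: (-1.4, -0.2)
  x^k = (7.0, 7.0), subgradient = b - a^T x = -21.0
  y^{k+1} = 2.1 + 0.1*-21.0 = 0.0
Step 3: y^k = 0.0, reduced costs: (7.0, 4.0)
  x^k = (0.0, 0.0), subgradient = b - a^T x = 21.0
  y^{k+1} = 0.0 + 0.1*21.0 = 2.1
Dual objective at y_3 = 2.1: reduced costs (-1.4, -0.2), box minimizer x = (7.0, 7.0)
g(y_3) = b*y + (c1 - a1*y)*x1 + (c2 - a2*y)*x2 = 21*2.1 + (-1.4)*7.0 + (-0.2)*7.0 = 44.1 - 9.8 - 1.4 = 32.9


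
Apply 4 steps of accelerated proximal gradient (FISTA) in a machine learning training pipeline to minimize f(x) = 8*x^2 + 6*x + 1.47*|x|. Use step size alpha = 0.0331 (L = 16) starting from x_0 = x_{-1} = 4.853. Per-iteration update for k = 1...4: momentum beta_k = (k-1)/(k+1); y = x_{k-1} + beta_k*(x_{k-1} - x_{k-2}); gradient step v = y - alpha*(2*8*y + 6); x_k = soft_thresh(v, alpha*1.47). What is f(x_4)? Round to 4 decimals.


FISTA on f(x) = 8*x^2 + 6*x + 1.47*|x|
L = 16, alpha = 0.0331
Iteration 1: beta = 0.0, y = 4.853 + 0.0*(4.853 - 4.853) = 4.853
  grad(y) = 83.648, v = y - alpha*grad = 2.0843
  prox(v) = soft_thresh(2.0843, 0.0487) = 2.0356
Iteration 2: beta = 0.3333, y = 2.0356 + 0.3333*(2.0356 - 4.853) = 1.0965
  grad(y) = 23.5433, v = y - alpha*grad = 0.3172
  prox(v) = soft_thresh(0.3172, 0.0487) = 0.2685
Iteration 3: beta = 0.5, y = 0.2685 + 0.5*(0.2685 - 2.0356) = -0.615
  grad(y) = -3.8403, v = y - alpha*grad = -0.4879
  prox(v) = soft_thresh(-0.4879, 0.0487) = -0.4392
Iteration 4: beta = 0.6, y = -0.4392 + 0.6*(-0.4392 - 0.2685) = -0.8639
  grad(y) = -7.8225, v = y - alpha*grad = -0.605
  prox(v) = soft_thresh(-0.605, 0.0487) = -0.5563
f(x_4) = 8*(-0.5563)^2 + 6*(-0.5563) + 1.47*|-0.5563| = -0.0442


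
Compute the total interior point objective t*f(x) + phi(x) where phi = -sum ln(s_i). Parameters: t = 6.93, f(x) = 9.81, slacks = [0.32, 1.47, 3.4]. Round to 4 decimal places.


Step 1: Compute log-barrier.
ln values: [-1.1394, 0.3853, 1.2238]
phi = -(-1.1394 + 0.3853 + 1.2238) = -0.4696
Step 2: Compute augmented objective.
t*f(x) = 6.93*9.81 = 67.9833
Total = 67.9833 - 0.4696 = 67.5137


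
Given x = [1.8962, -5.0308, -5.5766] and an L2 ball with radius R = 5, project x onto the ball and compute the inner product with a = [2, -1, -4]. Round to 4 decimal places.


Step 1: Compute ||x|| (intermediates to 6 decimals).
||x|| = sqrt(1.8962^2 + (-5.0308)^2 + (-5.5766)^2) = 7.74616
Step 2: Project.
Since ||x|| > R, scale = R/||x|| = 5/7.74616 = 0.645481, proj(x) = scale * x
proj(x) = [1.223961, -3.247286, -3.599589]
Step 3: Dot product.
a^T * proj(x) = 2*1.223961 - 1*(-3.247286) - 4*(-3.599589) = 20.0936


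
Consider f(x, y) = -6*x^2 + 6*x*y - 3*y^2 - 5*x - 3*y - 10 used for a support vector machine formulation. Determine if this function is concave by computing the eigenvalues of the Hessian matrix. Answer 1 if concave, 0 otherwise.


The Hessian of f(x,y) = -6*x^2 + 6*x*y - 3*y^2 - 5*x - 3*y - 10 is:
H = [[-12, 6], [6, -6]]
Trace = -12 - 6 = -18
Determinant = -12*-6 - (6)^2 = 36
Discriminant = (-18)^2 - 4*36 = 180.0
Eigenvalues: lambda_1 = -15.7082, lambda_2 = -2.2918
The function is concave.

1


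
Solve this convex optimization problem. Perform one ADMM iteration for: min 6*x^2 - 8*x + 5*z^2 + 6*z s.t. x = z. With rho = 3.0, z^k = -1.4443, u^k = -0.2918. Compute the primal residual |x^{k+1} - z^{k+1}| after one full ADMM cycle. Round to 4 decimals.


ADMM iteration with rho = 3.0, z^k = -1.4443, u^k = -0.2918
Step 1: x-update.
Minimize 6*x^2 - 8*x + (3.0/2)*(x + 1.4443 - 0.2918)^2
FOC: (2*6 + 3.0)*x = 8 + 3.0*(-1.4443 + 0.2918)
x^{k+1} = 0.3028
Step 2: z-update.
Minimize 5*z^2 + 6*z + (3.0/2)*(0.3028 - z - 0.2918)^2
FOC: (2*5 + 3.0)*z = -6 + 3.0*(0.3028 - 0.2918)
z^{k+1} = -0.459
Step 3: u-update.
u^{k+1} = -0.2918 + 0.3028 + 0.459 = 0.47
Step 4: Primal residual = |0.3028 + 0.459| = 0.7618


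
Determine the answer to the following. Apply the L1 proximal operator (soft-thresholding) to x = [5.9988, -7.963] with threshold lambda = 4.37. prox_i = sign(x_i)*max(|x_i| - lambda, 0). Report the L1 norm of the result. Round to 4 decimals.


Soft-thresholding with lambda = 4.37:
prox(5.9988) = sign(5.9988)*max(|5.9988| - 4.37, 0) = 1.6288
prox(-7.963) = sign(-7.963)*max(|-7.963| - 4.37, 0) = -3.593
prox(x) = [1.6288, -3.593]
||prox(x)||_1 = 1.6288 + 3.593 = 5.2218


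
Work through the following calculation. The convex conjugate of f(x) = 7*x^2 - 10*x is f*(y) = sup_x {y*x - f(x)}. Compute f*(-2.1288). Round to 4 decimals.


f*(y) = sup_x {y*x - a*x^2 - b*x} = sup_x {(y-b)*x - a*x^2}
FOC: (y - b) - 2a*x = 0 => x* = (y - b)/(2a)
x* = (-2.1288 + 10)/(2*7) = 0.5622
f*(-2.1288) = (y-b)^2/(4a) = (-2.1288 + 10)^2/(4*7)
= 61.9558/28 = 2.2127


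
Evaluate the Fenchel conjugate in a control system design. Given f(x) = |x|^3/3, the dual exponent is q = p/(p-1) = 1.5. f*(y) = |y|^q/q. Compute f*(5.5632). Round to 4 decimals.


The conjugate exponent q satisfies 1/p + 1/q = 1.
p = 3, so q = 3/(3 - 1) = 1.5
|y|^q = 5.5632^1.5 = 13.1216
f*(5.5632) = 13.1216 / 1.5 = 8.7477


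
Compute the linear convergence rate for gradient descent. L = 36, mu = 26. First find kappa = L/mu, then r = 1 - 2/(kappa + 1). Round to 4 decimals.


Step 1: Compute the condition number.
kappa = L/mu = 36/26 = 1.3846
Step 2: Compute the convergence rate.
r = 1 - 2/(kappa + 1) = 1 - 2*mu/(L + mu) = (L - mu)/(L + mu) = 10/62 = 0.1613


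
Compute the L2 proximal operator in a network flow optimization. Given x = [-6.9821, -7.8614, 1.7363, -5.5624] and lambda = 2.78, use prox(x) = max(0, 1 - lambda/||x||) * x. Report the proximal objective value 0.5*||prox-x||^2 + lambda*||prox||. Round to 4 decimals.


Step 1: Compute ||x||.
||x|| = 12.0211
Step 2: Compute scaling factor.
scale = max(0, 1 - 2.78/12.0211) = 0.7687
Step 3: prox(x) = [-5.3674, -6.0434, 1.3348, -4.276]
||prox(x)|| = 9.2411
Step 4: Proximal objective.
0.5*||prox-x||^2 = 3.8642
lambda*||prox|| = 25.6903
Total = 29.5544


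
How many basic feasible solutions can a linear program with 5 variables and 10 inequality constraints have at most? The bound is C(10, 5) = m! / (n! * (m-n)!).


Each vertex corresponds to some choice of n active constraints out of m, so the number of vertices is at most C(m, n) = m! / (n!(m-n)!).
m = 10, n = 5
Numerator: 10 * 9 * 8 * 7 * 6
Denominator: 5! = 120
C(10, 5) = 252


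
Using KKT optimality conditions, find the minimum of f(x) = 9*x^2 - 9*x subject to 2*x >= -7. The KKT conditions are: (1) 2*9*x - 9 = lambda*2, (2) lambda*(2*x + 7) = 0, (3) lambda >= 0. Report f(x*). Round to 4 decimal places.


Step 1: Try lambda = 0 (constraint inactive).
Stationarity: 2*9*x - 9 = 0
x* = 9/(2*9) = 0.5
Check constraint: 2*0.5 = 1.0 >= -7 -- satisfied.
Step 2: Compute optimal value.
f(x*) = 9*0.5^2 - 9*0.5 = -2.25


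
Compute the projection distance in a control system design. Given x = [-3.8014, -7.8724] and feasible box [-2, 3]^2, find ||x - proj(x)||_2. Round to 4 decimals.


Project each component onto [-2, 3].
clip(-3.8014) = -2.0, clip(-7.8724) = -2.0
Projection = [-2.0, -2.0]
Squared diffs: [3.245, 34.4851]
Distance = sqrt(37.7301) = 6.1425


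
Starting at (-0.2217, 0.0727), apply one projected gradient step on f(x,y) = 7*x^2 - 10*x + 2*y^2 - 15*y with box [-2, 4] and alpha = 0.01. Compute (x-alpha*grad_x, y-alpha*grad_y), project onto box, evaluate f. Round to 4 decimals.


Step 1: Compute gradient at (-0.2217, 0.0727).
grad_x = 2*7*-0.2217 - 10 = -13.1038
grad_y = 2*2*0.0727 - 15 = -14.7092
Step 2: Gradient step.
x_raw = -0.2217 - 0.01*-13.1038 = -0.0907
y_raw = 0.0727 - 0.01*-14.7092 = 0.2198
Step 3: Project onto [-2, 4].
x_proj = clip(-0.0907) = -0.0907
y_proj = clip(0.2198) = 0.2198
Step 4: Evaluate f.
f(-0.0907, 0.2198) = -2.2361


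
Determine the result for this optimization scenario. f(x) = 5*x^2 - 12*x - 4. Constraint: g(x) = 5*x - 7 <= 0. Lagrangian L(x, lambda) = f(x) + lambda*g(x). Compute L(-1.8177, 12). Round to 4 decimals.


Step 1: Evaluate f(x).
f(-1.8177) = 5*(-1.8177)^2 - 12*(-1.8177) - 4 = 34.3326
Step 2: Evaluate g(x).
g(-1.8177) = 5*-1.8177 - 7 = -16.0885
Step 3: Compute Lagrangian.
L = 34.3326 + 12*-16.0885 = -158.7294


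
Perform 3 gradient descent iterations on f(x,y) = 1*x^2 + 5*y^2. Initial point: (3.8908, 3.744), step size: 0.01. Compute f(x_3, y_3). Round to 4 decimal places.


Gradient descent on f(x,y) = 1*x^2 + 5*y^2.
Starting point: (3.8908, 3.744), alpha = 0.01
Step 1: grad_x = 2*1*3.8908 = 7.7816, grad_y = 2*5*3.744 = 37.44
  x_1 = 3.8908 - 0.01*7.7816 = 3.813
  y_1 = 3.744 - 0.01*37.44 = 3.3696
Step 2: grad_x = 2*1*3.813 = 7.626, grad_y = 2*5*3.3696 = 33.696
  x_2 = 3.813 - 0.01*7.626 = 3.7367
  y_2 = 3.3696 - 0.01*33.696 = 3.0326
Step 3: grad_x = 2*1*3.7367 = 7.4734, grad_y = 2*5*3.0326 = 30.3264
  x_3 = 3.7367 - 0.01*7.4734 = 3.662
  y_3 = 3.0326 - 0.01*30.3264 = 2.7294
f(3.662, 2.7294) = 1*3.662^2 + 5*2.7294^2 = 50.6576


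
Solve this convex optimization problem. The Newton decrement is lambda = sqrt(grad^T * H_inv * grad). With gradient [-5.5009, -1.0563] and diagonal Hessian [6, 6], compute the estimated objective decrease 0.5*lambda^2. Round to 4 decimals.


Step 1: H is diagonal, so H^(-1) * g = [-0.9168, -0.1761].
Step 2: g^T H^(-1) g = sum_i g_i^2 / H_ii
  = (-5.5009)^2/6 + (-1.0563)^2/6
  = 5.0433 + 0.186 = 5.2293
Step 3: Objective decrease = 0.5 * g^T H^(-1) g = 2.6146


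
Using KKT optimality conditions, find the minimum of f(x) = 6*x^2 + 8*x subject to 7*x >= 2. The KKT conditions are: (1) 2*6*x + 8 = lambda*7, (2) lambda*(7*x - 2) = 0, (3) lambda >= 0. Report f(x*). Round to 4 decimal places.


Step 1: Try lambda = 0 (constraint inactive).
x_unc = -8/(2*6) = -0.6667
Check: 7*-0.6667 = -4.6669 < 2 -- violated!
Step 2: Constraint must be active: 7*x = 2
x* = 2/7 = 0.2857 (rounded; the exact value 2/7 is used below)
lambda = (2*6*(2/7) + 8)/7 = 1.6327
Step 3: Compute optimal value.
f(x*) = 6*(2/7)^2 + 8*(2/7) = 2.7755


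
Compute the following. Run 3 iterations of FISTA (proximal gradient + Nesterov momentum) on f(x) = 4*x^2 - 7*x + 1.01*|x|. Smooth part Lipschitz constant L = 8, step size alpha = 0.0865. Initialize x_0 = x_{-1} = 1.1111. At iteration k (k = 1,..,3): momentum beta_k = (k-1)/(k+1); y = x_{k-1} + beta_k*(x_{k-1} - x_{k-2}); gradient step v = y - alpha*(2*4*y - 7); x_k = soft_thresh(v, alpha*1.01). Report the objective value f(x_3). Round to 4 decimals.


FISTA on f(x) = 4*x^2 - 7*x + 1.01*|x|
L = 8, alpha = 0.0865
Iteration 1: beta = 0.0, y = 1.1111 + 0.0*(1.1111 - 1.1111) = 1.1111
  grad(y) = 1.8888, v = y - alpha*grad = 0.9477
  prox(v) = soft_thresh(0.9477, 0.0874) = 0.8604
Iteration 2: beta = 0.3333, y = 0.8604 + 0.3333*(0.8604 - 1.1111) = 0.7768
  grad(y) = -0.7858, v = y - alpha*grad = 0.8447
  prox(v) = soft_thresh(0.8447, 0.0874) = 0.7574
Iteration 3: beta = 0.5, y = 0.7574 + 0.5*(0.7574 - 0.8604) = 0.7059
  grad(y) = -1.3528, v = y - alpha*grad = 0.8229
  prox(v) = soft_thresh(0.8229, 0.0874) = 0.7356
f(x_3) = 4*0.7356^2 - 7*0.7356 + 1.01*|0.7356| = -2.2418


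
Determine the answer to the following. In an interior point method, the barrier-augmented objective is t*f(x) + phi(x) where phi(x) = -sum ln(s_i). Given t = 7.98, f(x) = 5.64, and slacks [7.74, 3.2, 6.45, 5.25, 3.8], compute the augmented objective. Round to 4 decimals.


Step 1: Compute log-barrier.
ln values: [2.0464, 1.1632, 1.8641, 1.6582, 1.335]
phi = -(2.0464 + 1.1632 + 1.8641 + 1.6582 + 1.335) = -8.0669
Step 2: Compute augmented objective.
t*f(x) = 7.98*5.64 = 45.0072
Total = 45.0072 - 8.0669 = 36.9403


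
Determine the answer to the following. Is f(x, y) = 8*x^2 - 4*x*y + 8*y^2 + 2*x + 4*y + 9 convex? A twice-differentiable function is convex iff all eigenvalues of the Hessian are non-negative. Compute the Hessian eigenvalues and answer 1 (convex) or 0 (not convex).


The Hessian of f(x,y) = 8*x^2 - 4*x*y + 8*y^2 + 2*x + 4*y + 9 is:
H = [[16, -4], [-4, 16]]
Trace = 16 + 16 = 32
Determinant = 16*16 - (-4)^2 = 240
Discriminant = (32)^2 - 4*240 = 64.0
Eigenvalues: lambda_1 = 12.0, lambda_2 = 20.0
The function is convex.

1


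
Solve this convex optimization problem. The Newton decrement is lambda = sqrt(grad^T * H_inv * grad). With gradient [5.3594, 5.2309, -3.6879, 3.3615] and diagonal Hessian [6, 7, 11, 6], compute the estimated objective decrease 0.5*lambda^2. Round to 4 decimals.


Step 1: H is diagonal, so H^(-1) * g = [0.8932, 0.7473, -0.3353, 0.5603].
Step 2: g^T H^(-1) g = sum_i g_i^2 / H_ii
  = (5.3594)^2/6 + (5.2309)^2/7 + (-3.6879)^2/11 + (3.3615)^2/6
  = 4.7872 + 3.9089 + 1.2364 + 1.8833 = 11.8158
Step 3: Objective decrease = 0.5 * g^T H^(-1) g = 5.9079


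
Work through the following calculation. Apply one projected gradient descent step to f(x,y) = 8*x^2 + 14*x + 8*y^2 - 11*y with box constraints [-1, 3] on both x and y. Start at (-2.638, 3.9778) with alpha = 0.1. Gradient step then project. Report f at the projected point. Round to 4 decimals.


Step 1: Compute gradient at (-2.638, 3.9778).
grad_x = 2*8*-2.638 + 14 = -28.208
grad_y = 2*8*3.9778 - 11 = 52.6448
Step 2: Gradient step.
x_raw = -2.638 - 0.1*-28.208 = 0.1828
y_raw = 3.9778 - 0.1*52.6448 = -1.2867
Step 3: Project onto [-1, 3].
x_proj = clip(0.1828) = 0.1828
y_proj = clip(-1.2867) = -1.0
Step 4: Evaluate f.
f(0.1828, -1.0) = 21.8265


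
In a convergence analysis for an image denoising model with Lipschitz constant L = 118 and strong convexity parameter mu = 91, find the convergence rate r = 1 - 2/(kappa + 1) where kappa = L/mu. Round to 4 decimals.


Step 1: Compute the condition number.
kappa = L/mu = 118/91 = 1.2967
Step 2: Compute the convergence rate.
r = 1 - 2/(kappa + 1) = 1 - 2*mu/(L + mu) = (L - mu)/(L + mu) = 27/209 = 0.1292


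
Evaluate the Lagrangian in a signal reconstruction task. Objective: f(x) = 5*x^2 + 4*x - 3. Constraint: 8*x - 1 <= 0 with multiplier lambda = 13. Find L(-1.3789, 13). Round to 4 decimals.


Step 1: Evaluate f(x).
f(-1.3789) = 5*(-1.3789)^2 + 4*(-1.3789) - 3 = 0.9912
Step 2: Evaluate g(x).
g(-1.3789) = 8*-1.3789 - 1 = -12.0312
Step 3: Compute Lagrangian.
L = 0.9912 + 13*-12.0312 = -155.4144


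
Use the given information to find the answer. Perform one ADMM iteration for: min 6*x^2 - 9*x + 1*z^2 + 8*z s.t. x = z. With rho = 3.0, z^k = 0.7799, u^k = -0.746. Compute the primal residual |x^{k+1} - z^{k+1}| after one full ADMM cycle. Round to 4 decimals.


ADMM iteration with rho = 3.0, z^k = 0.7799, u^k = -0.746
Step 1: x-update.
Minimize 6*x^2 - 9*x + (3.0/2)*(x - 0.7799 - 0.746)^2
FOC: (2*6 + 3.0)*x = 9 + 3.0*(0.7799 + 0.746)
x^{k+1} = 0.9052
Step 2: z-update.
Minimize 1*z^2 + 8*z + (3.0/2)*(0.9052 - z - 0.746)^2
FOC: (2*1 + 3.0)*z = -8 + 3.0*(0.9052 - 0.746)
z^{k+1} = -1.5045
Step 3: u-update.
u^{k+1} = -0.746 + 0.9052 + 1.5045 = 1.6637
Step 4: Primal residual = |0.9052 + 1.5045| = 2.4097


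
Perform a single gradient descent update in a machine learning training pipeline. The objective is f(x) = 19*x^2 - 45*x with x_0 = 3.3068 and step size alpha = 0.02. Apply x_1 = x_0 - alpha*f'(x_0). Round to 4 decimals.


We compute the gradient at x_0 and apply the update.
f'(x) = 38*x - 45
f'(3.3068) = 38*3.3068 - 45 = 80.6584
x_1 = 3.3068 - 0.02*80.6584 = 1.6936


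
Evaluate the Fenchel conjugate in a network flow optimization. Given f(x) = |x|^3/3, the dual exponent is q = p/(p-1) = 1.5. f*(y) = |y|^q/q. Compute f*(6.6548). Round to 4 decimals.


The conjugate exponent q satisfies 1/p + 1/q = 1.
p = 3, so q = 3/(3 - 1) = 1.5
|y|^q = 6.6548^1.5 = 17.1673
f*(6.6548) = 17.1673 / 1.5 = 11.4449


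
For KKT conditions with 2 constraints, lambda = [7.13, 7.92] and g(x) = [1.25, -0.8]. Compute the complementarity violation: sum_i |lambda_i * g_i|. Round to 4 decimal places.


KKT complementary slackness check:
lambda_1 * g_1 = 7.13 * 1.25 = 8.9125
lambda_2 * g_2 = 7.92 * -0.8 = -6.336
Total violation = 8.9125 + 6.336 = 15.2485


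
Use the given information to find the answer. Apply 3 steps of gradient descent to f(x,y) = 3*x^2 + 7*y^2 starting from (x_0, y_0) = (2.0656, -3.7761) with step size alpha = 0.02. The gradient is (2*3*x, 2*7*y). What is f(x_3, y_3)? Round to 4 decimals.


Gradient descent on f(x,y) = 3*x^2 + 7*y^2.
Starting point: (2.0656, -3.7761), alpha = 0.02
Step 1: grad_x = 2*3*2.0656 = 12.3936, grad_y = 2*7*-3.7761 = -52.8654
  x_1 = 2.0656 - 0.02*12.3936 = 1.8177
  y_1 = -3.7761 - 0.02*-52.8654 = -2.7188
Step 2: grad_x = 2*3*1.8177 = 10.9064, grad_y = 2*7*-2.7188 = -38.0631
  x_2 = 1.8177 - 0.02*10.9064 = 1.5996
  y_2 = -2.7188 - 0.02*-38.0631 = -1.9575
Step 3: grad_x = 2*3*1.5996 = 9.5976, grad_y = 2*7*-1.9575 = -27.4054
  x_3 = 1.5996 - 0.02*9.5976 = 1.4076
  y_3 = -1.9575 - 0.02*-27.4054 = -1.4094
f(1.4076, -1.4094) = 3*1.4076^2 + 7*(-1.4094)^2 = 19.8497
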